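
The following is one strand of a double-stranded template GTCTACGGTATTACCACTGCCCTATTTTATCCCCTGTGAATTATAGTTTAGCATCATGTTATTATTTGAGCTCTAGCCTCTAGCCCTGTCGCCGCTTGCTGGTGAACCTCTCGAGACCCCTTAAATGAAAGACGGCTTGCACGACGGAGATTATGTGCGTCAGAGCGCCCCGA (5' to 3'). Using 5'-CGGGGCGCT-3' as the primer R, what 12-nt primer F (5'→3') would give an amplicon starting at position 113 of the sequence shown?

5'-GAGACCCCTTAA-3'

The reverse primer's reverse complement AGCGCCCCG matches the template at positions 164–172; the product starts at position 113.
The forward primer is identical to the top strand over positions 113–124: GAGACCCCTTAA.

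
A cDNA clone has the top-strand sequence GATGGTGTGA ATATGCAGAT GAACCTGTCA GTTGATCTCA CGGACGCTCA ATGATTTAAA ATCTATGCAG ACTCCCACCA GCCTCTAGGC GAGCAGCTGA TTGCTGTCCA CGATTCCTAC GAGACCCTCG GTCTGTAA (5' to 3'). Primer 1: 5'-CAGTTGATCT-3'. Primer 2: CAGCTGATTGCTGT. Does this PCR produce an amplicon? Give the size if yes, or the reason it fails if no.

Primer 1 (CAGTTGATCT) matches the top strand at positions 29–38 (3' end points downstream).
Primer 2 (CAGCTGATTGCTGT) also matches the top strand directly, at positions 94–107 — its reverse complement ACAGCAATCAGCTG is not present.
Both primers anneal to the bottom strand with 3' ends pointing the same way, so neither can prime synthesis back toward the other.

No product — both primers anneal to the same strand and extend in the same direction.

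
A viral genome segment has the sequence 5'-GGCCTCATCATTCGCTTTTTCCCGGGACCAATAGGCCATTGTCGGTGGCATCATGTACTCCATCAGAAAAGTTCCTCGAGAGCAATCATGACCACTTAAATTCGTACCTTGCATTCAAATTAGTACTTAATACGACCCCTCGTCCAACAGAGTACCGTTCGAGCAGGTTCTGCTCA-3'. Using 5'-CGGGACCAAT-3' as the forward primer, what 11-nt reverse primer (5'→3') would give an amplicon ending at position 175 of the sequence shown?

5'-GAGCAGAACCT-3'

The forward primer binds at positions 23–32; the product's 3' end on the top strand is position 175.
The reverse primer anneals to the top strand over positions 165–175, i.e. to AGGTTCTGCTC.
Its sequence written 5'→3' is the reverse complement: GAGCAGAACCT.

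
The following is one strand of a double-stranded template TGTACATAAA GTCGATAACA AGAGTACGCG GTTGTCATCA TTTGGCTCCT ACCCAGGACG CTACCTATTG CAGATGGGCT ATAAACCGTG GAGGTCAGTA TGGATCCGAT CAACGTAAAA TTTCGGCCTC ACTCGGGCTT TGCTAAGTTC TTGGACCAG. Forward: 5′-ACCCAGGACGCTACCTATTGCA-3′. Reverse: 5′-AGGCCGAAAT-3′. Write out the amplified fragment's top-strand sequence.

Forward primer ACCCAGGACGCTACCTATTGCA is found on the top strand at positions 51–72.
Reverse complement of the reverse primer: ATTTCGGCCT. This occurs on the top strand at positions 120–129.
The product is the template from position 51 through 129 (79 bp).

5'-ACCCAGGACGCTACCTATTGCAGATGGGCTATAAACCGTGGAGGTCAGTATGGATCCGATCAACGTAAAATTTCGGCCT-3'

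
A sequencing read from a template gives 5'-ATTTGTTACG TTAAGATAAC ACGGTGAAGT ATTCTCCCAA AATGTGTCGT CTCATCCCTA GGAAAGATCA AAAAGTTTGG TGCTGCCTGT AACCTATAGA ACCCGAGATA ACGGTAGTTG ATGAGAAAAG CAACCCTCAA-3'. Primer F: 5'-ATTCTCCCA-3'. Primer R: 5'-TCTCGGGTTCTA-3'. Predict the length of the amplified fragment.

78 bp

Scanning the template, ATTCTCCCA occurs at positions 31–39; this primer anneals to the bottom strand there with its 3' end pointing downstream.
The reverse primer's reverse complement is TAGAACCCGAGA, which matches the template at positions 97–108.
Product length = (reverse-primer end) − (forward-primer start) + 1 = 108 − 31 + 1 = 78 bp.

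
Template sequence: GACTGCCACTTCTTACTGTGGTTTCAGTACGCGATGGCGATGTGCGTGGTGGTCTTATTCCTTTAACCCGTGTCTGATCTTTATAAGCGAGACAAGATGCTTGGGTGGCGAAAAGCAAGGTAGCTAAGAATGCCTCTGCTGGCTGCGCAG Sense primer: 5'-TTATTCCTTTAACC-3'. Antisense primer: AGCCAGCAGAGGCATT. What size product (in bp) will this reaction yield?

The forward primer matches the template at positions 55–68.
Reverse complement of the reverse primer: AATGCCTCTGCTGGCT. This occurs on the top strand at positions 129–144.
Amplicon spans positions 55–144: 90 bp.

90 bp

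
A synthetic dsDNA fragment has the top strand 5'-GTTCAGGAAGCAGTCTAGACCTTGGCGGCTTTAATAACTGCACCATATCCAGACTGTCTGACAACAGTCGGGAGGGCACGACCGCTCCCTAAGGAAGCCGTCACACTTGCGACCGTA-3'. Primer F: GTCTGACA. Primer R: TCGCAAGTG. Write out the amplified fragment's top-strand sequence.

Forward primer GTCTGACA is found on the top strand at positions 56–63.
The reverse primer's reverse complement is CACTTGCGA, which matches the template at positions 104–112.
The product is the template from position 56 through 112 (57 bp).

5'-GTCTGACAACAGTCGGGAGGGCACGACCGCTCCCTAAGGAAGCCGTCACACTTGCGA-3'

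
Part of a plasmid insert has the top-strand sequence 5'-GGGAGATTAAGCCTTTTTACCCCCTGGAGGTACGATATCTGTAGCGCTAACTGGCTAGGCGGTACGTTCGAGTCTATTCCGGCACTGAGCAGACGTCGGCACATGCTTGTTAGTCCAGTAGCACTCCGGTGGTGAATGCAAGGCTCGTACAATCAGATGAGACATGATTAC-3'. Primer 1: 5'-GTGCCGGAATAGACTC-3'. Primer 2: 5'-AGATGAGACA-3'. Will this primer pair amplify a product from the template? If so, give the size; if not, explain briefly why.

No product — the primers' 3' ends point away from each other.

Primer 1 (GTGCCGGAATAGACTC) has reverse complement GAGTCTATTCCGGCAC, which matches the top strand at positions 70–85; primer 1 anneals to the top strand there with its 3' end pointing upstream toward position 70.
Primer 2 (AGATGAGACA) matches the top strand directly at positions 155–164; it anneals to the bottom strand with its 3' end pointing downstream toward position 164.
The 3' ends diverge (primer 1 extends toward position 1, primer 2 toward position 171), so the primers never converge on a shared product.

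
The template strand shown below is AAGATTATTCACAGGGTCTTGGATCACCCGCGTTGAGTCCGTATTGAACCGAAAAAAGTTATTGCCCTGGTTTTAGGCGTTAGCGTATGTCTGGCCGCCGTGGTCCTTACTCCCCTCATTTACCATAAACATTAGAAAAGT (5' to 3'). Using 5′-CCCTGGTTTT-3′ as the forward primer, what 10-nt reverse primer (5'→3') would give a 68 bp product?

5'-ATGTTTATGG-3'

The forward primer binds at positions 65–74, so a 68 bp product ends at position 65 + 68 − 1 = 132.
The reverse primer anneals to the top strand over positions 123–132, i.e. to CCATAAACAT.
Its sequence written 5'→3' is the reverse complement: ATGTTTATGG.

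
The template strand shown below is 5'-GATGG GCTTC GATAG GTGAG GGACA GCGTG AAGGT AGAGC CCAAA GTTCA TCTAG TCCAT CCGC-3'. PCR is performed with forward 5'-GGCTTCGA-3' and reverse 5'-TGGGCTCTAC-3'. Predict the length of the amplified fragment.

Forward primer GGCTTCGA is found on the top strand at positions 5–12.
Taking the reverse complement of TGGGCTCTAC gives GTAGAGCCCA, found at positions 34–43 on the template; the primer anneals here to the top strand with its 3' end pointing upstream.
Amplicon spans positions 5–43: 39 bp.

39 bp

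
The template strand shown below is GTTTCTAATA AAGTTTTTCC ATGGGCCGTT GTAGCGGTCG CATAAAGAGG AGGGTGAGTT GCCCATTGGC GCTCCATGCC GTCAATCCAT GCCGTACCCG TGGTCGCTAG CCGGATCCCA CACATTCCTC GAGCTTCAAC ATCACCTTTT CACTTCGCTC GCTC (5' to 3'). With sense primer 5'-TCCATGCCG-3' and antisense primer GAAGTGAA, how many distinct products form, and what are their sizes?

Two products: 84 bp, 71 bp

The forward primer TCCATGCCG matches the top strand at positions 73–81, 86–94.
The reverse primer's reverse complement is TTCACTTC, matching at positions 149–156.
Each forward site pairs with the reverse site to give a product ending at position 156: sizes 84, 71 bp.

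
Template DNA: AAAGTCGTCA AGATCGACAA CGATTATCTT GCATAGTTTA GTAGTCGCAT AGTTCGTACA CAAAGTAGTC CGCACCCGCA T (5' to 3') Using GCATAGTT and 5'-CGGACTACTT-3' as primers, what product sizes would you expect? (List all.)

42 bp, 26 bp

The forward primer GCATAGTT matches the top strand at positions 31–38, 47–54.
The reverse primer's reverse complement is AAGTAGTCCG, matching at positions 63–72.
Each forward site pairs with the reverse site to give a product ending at position 72: sizes 42, 26 bp.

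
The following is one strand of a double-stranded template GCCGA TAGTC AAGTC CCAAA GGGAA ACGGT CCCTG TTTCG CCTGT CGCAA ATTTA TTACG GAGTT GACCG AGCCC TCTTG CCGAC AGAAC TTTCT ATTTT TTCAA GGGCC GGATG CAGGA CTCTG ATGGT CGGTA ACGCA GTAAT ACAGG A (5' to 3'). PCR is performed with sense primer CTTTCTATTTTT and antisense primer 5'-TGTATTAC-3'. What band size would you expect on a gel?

Forward primer CTTTCTATTTTT is found on the top strand at positions 90–101.
The reverse primer's reverse complement is GTAATACA, which matches the template at positions 141–148.
Product length = (reverse-primer end) − (forward-primer start) + 1 = 148 − 90 + 1 = 59 bp.

59 bp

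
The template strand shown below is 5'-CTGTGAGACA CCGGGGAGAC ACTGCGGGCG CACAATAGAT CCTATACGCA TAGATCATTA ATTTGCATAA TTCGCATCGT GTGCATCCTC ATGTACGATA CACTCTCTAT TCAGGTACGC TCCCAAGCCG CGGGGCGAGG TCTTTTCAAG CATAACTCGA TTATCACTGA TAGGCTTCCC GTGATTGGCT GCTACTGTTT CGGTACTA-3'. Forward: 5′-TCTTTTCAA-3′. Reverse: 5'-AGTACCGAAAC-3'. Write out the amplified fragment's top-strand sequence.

5'-TCTTTTCAAGCATAACTCGATTATCACTGATAGGCTTCCCGTGATTGGCTGCTACTGTTTCGGTACT-3'

Scanning the template, TCTTTTCAA occurs at positions 141–149; this primer anneals to the bottom strand there with its 3' end pointing downstream.
The reverse primer's reverse complement is GTTTCGGTACT, which matches the template at positions 197–207.
The product is the template from position 141 through 207 (67 bp).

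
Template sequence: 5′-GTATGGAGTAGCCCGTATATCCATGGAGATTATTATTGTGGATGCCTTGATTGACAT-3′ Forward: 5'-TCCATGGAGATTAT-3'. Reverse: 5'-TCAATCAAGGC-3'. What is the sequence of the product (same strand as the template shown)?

5'-TCCATGGAGATTATTATTGTGGATGCCTTGATTGA-3'

Forward primer TCCATGGAGATTAT is found on the top strand at positions 20–33.
The reverse primer's reverse complement is GCCTTGATTGA, which matches the template at positions 44–54.
The product is the template from position 20 through 54 (35 bp).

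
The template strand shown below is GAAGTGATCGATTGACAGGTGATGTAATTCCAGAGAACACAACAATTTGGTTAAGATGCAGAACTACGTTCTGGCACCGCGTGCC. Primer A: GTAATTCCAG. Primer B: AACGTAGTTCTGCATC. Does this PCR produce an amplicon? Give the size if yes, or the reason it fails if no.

Yes — a 47 bp product.

Primer A (GTAATTCCAG) matches the top strand at positions 24–33; it acts as a forward primer.
Primer B's reverse complement is GATGCAGAACTACGTT, matching the top strand at positions 55–70; it acts as a reverse primer.
The 3' ends face each other across positions 24–70, giving a 47 bp product.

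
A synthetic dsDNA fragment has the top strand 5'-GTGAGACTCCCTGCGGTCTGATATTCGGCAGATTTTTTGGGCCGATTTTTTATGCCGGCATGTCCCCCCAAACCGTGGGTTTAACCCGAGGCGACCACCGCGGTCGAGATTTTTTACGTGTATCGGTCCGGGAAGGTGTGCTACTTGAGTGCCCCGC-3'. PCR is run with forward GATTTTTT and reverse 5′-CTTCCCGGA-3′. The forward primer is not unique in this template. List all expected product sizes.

The forward primer GATTTTTT matches the top strand at positions 31–38, 44–51, 108–115.
The reverse primer's reverse complement is TCCGGGAAG, matching at positions 127–135.
Each forward site pairs with the reverse site to give a product ending at position 135: sizes 105, 92, 28 bp.

105 bp, 92 bp, 28 bp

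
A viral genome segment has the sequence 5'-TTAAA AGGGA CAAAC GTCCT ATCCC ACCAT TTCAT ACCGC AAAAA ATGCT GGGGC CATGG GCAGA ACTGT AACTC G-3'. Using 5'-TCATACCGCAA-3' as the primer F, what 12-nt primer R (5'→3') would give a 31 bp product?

5'-GCCCATGGCCCC-3'

The forward primer binds at positions 32–42, so a 31 bp product ends at position 32 + 31 − 1 = 62.
The reverse primer anneals to the top strand over positions 51–62, i.e. to GGGGCCATGGGC.
Its sequence written 5'→3' is the reverse complement: GCCCATGGCCCC.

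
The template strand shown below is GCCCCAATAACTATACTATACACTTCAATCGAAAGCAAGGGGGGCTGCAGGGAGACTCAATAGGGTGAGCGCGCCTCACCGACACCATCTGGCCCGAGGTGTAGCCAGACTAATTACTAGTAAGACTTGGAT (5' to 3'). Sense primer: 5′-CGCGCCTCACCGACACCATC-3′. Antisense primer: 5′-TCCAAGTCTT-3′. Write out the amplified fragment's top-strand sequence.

5'-CGCGCCTCACCGACACCATCTGGCCCGAGGTGTAGCCAGACTAATTACTAGTAAGACTTGGA-3'

Scanning the template, CGCGCCTCACCGACACCATC occurs at positions 70–89; this primer anneals to the bottom strand there with its 3' end pointing downstream.
Reverse complement of the reverse primer: AAGACTTGGA. This occurs on the top strand at positions 122–131.
The product is the template from position 70 through 131 (62 bp).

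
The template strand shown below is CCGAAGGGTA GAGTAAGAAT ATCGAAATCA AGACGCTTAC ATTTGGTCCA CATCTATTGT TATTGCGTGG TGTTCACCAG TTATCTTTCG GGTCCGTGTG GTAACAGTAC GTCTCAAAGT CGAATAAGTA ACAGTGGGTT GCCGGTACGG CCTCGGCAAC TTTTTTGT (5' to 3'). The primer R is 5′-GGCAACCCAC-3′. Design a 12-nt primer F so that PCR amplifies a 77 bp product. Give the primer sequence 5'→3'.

5'-GTGGTGTTCACC-3'

The reverse primer's reverse complement GTGGGTTGCC matches the template at positions 134–143, so the product ends at position 143.
A 77 bp product then starts at position 143 − 77 + 1 = 67.
The forward primer is identical to the top strand there: GTGGTGTTCACC.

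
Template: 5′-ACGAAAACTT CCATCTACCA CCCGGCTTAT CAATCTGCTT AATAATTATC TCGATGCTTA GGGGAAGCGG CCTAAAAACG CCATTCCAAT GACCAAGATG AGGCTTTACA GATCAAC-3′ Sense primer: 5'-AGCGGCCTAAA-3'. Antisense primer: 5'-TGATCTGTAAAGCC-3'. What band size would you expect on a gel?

50 bp

Scanning the template, AGCGGCCTAAA occurs at positions 66–76; this primer anneals to the bottom strand there with its 3' end pointing downstream.
Reverse complement of the reverse primer: GGCTTTACAGATCA. This occurs on the top strand at positions 102–115.
Product length = (reverse-primer end) − (forward-primer start) + 1 = 115 − 66 + 1 = 50 bp.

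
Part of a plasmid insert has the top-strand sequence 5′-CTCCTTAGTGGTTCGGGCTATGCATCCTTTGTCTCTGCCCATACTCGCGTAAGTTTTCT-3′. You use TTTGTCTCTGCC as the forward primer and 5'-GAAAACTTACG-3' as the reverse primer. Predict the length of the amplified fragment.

31 bp

Scanning the template, TTTGTCTCTGCC occurs at positions 28–39; this primer anneals to the bottom strand there with its 3' end pointing downstream.
Reverse complement of the reverse primer: CGTAAGTTTTC. This occurs on the top strand at positions 48–58.
Product length = (reverse-primer end) − (forward-primer start) + 1 = 58 − 28 + 1 = 31 bp.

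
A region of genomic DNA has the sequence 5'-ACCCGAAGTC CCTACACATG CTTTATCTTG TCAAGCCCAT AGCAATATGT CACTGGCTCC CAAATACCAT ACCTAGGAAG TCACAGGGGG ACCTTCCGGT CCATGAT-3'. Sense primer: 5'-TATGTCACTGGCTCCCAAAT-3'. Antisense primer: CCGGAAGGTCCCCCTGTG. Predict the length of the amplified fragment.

Scanning the template, TATGTCACTGGCTCCCAAAT occurs at positions 46–65; this primer anneals to the bottom strand there with its 3' end pointing downstream.
The reverse primer's reverse complement is CACAGGGGGACCTTCCGG, which matches the template at positions 82–99.
The product runs from position 46 to position 99, so its length is 99 − 46 + 1 = 54 bp.

54 bp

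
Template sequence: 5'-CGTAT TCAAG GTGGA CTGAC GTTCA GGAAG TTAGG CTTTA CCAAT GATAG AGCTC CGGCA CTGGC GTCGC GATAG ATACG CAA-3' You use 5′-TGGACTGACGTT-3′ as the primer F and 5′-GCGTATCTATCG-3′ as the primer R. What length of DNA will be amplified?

70 bp

Scanning the template, TGGACTGACGTT occurs at positions 12–23; this primer anneals to the bottom strand there with its 3' end pointing downstream.
Reverse complement of the reverse primer: CGATAGATACGC. This occurs on the top strand at positions 70–81.
Product length = (reverse-primer end) − (forward-primer start) + 1 = 81 − 12 + 1 = 70 bp.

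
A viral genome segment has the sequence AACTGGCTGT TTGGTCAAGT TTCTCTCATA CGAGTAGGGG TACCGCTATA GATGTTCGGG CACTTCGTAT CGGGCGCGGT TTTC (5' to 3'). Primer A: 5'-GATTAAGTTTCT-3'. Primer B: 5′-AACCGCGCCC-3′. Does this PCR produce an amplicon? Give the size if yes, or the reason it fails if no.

Primer A (GATTAAGTTTCT) does not match the top strand, and its reverse complement AGAAACTTAATC does not match either.
With no annealing site for primer A, no amplification occurs.

No product — primer A has no binding site in the template.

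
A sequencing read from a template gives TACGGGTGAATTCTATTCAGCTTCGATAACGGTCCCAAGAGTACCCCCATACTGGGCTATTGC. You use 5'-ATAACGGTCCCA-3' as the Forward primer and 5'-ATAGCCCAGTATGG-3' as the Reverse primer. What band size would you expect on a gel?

35 bp

The forward primer matches the template at positions 26–37.
The reverse primer's reverse complement is CCATACTGGGCTAT, which matches the template at positions 47–60.
Amplicon spans positions 26–60: 35 bp.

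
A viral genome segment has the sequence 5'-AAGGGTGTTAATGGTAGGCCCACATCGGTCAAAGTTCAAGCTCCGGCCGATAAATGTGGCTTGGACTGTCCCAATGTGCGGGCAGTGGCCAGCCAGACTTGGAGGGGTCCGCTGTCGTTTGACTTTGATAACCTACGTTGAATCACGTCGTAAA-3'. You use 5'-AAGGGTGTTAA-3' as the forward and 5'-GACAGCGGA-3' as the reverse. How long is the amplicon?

116 bp

The forward primer matches the template at positions 1–11.
The reverse primer's reverse complement is TCCGCTGTC, which matches the template at positions 108–116.
The product runs from position 1 to position 116, so its length is 116 − 1 + 1 = 116 bp.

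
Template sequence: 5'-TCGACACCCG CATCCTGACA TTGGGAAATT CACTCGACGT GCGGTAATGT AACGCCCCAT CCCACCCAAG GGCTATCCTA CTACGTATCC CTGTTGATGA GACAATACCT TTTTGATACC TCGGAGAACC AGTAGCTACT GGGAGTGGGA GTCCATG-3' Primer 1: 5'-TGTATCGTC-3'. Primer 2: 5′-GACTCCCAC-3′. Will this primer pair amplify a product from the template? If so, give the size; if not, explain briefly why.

No product — primer 1 has no binding site in the template.

Primer 1 (TGTATCGTC) does not match the top strand, and its reverse complement GACGATACA does not match either.
With no annealing site for primer 1, no amplification occurs.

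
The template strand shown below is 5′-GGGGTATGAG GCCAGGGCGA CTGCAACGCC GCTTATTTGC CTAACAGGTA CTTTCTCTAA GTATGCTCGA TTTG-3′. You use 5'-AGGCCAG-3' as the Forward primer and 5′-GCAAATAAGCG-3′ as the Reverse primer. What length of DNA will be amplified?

32 bp

Scanning the template, AGGCCAG occurs at positions 9–15; this primer anneals to the bottom strand there with its 3' end pointing downstream.
Reverse complement of the reverse primer: CGCTTATTTGC. This occurs on the top strand at positions 30–40.
The product runs from position 9 to position 40, so its length is 40 − 9 + 1 = 32 bp.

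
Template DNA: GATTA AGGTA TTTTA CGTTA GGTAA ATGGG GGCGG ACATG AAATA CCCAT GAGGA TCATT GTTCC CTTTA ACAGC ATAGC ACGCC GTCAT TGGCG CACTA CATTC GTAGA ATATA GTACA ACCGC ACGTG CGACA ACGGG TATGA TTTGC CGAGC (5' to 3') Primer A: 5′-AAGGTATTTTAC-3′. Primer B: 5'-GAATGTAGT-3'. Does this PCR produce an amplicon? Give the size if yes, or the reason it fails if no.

Primer A (AAGGTATTTTAC) matches the top strand at positions 5–16; it acts as a forward primer.
Primer B's reverse complement is ACTACATTC, matching the top strand at positions 97–105; it acts as a reverse primer.
The 3' ends face each other across positions 5–105, giving a 101 bp product.

Yes — a 101 bp product.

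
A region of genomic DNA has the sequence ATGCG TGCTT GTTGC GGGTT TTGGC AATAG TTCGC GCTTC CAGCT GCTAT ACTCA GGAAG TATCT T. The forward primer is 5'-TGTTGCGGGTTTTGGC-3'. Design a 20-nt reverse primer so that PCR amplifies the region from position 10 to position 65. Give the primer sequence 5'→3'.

The product's 3' end on the top strand is position 65.
The reverse primer anneals to the top strand over positions 46–65, i.e. to GCTATACTCAGGAAGTATCT.
Its sequence written 5'→3' is the reverse complement: AGATACTTCCTGAGTATAGC.

5'-AGATACTTCCTGAGTATAGC-3'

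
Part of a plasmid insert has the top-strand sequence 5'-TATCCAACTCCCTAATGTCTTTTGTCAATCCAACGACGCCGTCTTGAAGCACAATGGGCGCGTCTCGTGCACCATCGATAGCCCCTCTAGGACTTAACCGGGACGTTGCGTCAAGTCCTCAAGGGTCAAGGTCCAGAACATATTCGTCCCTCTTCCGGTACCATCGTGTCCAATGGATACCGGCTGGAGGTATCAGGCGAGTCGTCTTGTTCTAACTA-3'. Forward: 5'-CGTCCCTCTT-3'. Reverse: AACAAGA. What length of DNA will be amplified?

67 bp

Scanning the template, CGTCCCTCTT occurs at positions 145–154; this primer anneals to the bottom strand there with its 3' end pointing downstream.
Reverse complement of the reverse primer: TCTTGTT. This occurs on the top strand at positions 205–211.
Amplicon spans positions 145–211: 67 bp.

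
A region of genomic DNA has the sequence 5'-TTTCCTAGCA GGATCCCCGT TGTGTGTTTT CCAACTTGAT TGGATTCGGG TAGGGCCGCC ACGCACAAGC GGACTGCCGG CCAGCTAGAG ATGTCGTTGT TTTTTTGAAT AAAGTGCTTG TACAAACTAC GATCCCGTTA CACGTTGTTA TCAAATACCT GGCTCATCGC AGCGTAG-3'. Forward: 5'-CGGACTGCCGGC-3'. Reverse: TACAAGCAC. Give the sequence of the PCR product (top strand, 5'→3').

The forward primer matches the template at positions 70–81.
The reverse primer's reverse complement is GTGCTTGTA, which matches the template at positions 114–122.
The product is the template from position 70 through 122 (53 bp).

5'-CGGACTGCCGGCCAGCTAGAGATGTCGTTGTTTTTTTGAATAAAGTGCTTGTA-3'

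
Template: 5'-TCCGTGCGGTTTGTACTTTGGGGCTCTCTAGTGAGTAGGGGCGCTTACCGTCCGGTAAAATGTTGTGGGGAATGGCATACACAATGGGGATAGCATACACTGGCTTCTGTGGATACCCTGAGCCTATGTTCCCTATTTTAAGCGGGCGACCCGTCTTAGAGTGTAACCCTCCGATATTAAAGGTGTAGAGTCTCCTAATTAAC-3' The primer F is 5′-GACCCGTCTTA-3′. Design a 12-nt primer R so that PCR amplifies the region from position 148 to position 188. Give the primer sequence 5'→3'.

The product's 3' end on the top strand is position 188.
The reverse primer anneals to the top strand over positions 177–188, i.e. to TTAAAGGTGTAG.
Its sequence written 5'→3' is the reverse complement: CTACACCTTTAA.

5'-CTACACCTTTAA-3'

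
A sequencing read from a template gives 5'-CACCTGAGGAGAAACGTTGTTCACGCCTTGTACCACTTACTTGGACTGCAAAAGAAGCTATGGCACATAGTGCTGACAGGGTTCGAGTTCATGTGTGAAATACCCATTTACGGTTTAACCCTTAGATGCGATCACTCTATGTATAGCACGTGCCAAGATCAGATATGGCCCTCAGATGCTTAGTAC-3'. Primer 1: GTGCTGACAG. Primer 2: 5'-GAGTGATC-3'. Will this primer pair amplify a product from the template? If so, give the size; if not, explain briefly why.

Yes — a 68 bp product.

Primer 1 (GTGCTGACAG) matches the top strand at positions 70–79; it acts as a forward primer.
Primer 2's reverse complement is GATCACTC, matching the top strand at positions 130–137; it acts as a reverse primer.
The 3' ends face each other across positions 70–137, giving a 68 bp product.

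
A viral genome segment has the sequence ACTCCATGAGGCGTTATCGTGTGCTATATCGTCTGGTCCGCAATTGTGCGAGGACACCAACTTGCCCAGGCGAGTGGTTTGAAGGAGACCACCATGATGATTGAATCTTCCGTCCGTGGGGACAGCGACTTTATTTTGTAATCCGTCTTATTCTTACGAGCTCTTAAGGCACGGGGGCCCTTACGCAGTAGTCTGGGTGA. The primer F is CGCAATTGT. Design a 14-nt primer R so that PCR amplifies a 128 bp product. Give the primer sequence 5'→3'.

The forward primer binds at positions 39–47, so a 128 bp product ends at position 39 + 128 − 1 = 166.
The reverse primer anneals to the top strand over positions 153–166, i.e. to CTTACGAGCTCTTA.
Its sequence written 5'→3' is the reverse complement: TAAGAGCTCGTAAG.

5'-TAAGAGCTCGTAAG-3'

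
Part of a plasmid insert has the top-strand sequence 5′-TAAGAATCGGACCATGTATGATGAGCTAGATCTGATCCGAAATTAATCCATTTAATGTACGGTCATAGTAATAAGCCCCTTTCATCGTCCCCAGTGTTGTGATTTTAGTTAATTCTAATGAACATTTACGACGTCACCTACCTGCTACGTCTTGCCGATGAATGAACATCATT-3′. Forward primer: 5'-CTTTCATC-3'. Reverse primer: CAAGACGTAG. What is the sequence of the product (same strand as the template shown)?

The forward primer matches the template at positions 79–86.
Taking the reverse complement of CAAGACGTAG gives CTACGTCTTG, found at positions 145–154 on the template; the primer anneals here to the top strand with its 3' end pointing upstream.
The product is the template from position 79 through 154 (76 bp).

5'-CTTTCATCGTCCCCAGTGTTGTGATTTTAGTTAATTCTAATGAACATTTACGACGTCACCTACCTGCTACGTCTTG-3'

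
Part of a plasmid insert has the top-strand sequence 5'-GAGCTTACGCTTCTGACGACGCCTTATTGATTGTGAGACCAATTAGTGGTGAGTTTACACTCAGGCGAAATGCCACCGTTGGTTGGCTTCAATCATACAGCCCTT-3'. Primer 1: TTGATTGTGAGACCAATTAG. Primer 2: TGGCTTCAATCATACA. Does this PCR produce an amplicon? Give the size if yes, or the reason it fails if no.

No product — both primers anneal to the same strand and extend in the same direction.

Primer 1 (TTGATTGTGAGACCAATTAG) matches the top strand at positions 27–46 (3' end points downstream).
Primer 2 (TGGCTTCAATCATACA) also matches the top strand directly, at positions 84–99 — its reverse complement TGTATGATTGAAGCCA is not present.
Both primers anneal to the bottom strand with 3' ends pointing the same way, so neither can prime synthesis back toward the other.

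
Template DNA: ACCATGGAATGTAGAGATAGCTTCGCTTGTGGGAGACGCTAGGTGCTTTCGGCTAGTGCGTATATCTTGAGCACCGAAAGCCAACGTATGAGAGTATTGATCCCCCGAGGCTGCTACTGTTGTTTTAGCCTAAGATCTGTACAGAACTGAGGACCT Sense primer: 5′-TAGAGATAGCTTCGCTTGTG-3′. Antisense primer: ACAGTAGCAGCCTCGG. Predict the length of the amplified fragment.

Scanning the template, TAGAGATAGCTTCGCTTGTG occurs at positions 12–31; this primer anneals to the bottom strand there with its 3' end pointing downstream.
The reverse primer's reverse complement is CCGAGGCTGCTACTGT, which matches the template at positions 105–120.
The product runs from position 12 to position 120, so its length is 120 − 12 + 1 = 109 bp.

109 bp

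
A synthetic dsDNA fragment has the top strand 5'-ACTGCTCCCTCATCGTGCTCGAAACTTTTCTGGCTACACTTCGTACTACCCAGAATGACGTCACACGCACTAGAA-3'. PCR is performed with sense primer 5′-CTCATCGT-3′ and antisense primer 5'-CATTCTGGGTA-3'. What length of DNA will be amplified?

49 bp

Forward primer CTCATCGT is found on the top strand at positions 9–16.
Reverse complement of the reverse primer: TACCCAGAATG. This occurs on the top strand at positions 47–57.
Amplicon spans positions 9–57: 49 bp.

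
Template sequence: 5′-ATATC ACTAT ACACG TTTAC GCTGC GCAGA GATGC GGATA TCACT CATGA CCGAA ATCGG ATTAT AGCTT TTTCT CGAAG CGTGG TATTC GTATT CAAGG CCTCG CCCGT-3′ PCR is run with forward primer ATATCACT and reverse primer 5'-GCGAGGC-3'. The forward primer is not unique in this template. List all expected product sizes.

106 bp, 69 bp

The forward primer ATATCACT matches the top strand at positions 1–8, 38–45.
The reverse primer's reverse complement is GCCTCGC, matching at positions 100–106.
Each forward site pairs with the reverse site to give a product ending at position 106: sizes 106, 69 bp.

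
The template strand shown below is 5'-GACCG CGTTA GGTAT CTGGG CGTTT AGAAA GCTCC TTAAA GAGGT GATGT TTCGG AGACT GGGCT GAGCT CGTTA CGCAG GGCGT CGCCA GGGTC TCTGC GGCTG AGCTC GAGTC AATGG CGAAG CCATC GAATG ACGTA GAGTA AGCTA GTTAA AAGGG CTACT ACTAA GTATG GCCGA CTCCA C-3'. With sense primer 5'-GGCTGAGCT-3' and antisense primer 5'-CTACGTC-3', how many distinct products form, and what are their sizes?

The forward primer GGCTGAGCT matches the top strand at positions 62–70, 101–109.
The reverse primer's reverse complement is GACGTAG, matching at positions 135–141.
Each forward site pairs with the reverse site to give a product ending at position 141: sizes 80, 41 bp.

Two products: 80 bp, 41 bp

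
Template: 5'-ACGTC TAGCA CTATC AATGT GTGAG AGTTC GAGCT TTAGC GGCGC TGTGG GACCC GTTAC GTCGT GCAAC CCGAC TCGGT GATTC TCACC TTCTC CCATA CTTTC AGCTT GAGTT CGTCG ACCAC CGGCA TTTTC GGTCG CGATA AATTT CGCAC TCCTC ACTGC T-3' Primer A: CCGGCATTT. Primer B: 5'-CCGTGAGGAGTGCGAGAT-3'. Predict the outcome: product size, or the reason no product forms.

No product — primer B has no binding site in the template.

Primer B (CCGTGAGGAGTGCGAGAT) does not match the top strand, and its reverse complement ATCTCGCACTCCTCACGG does not match either.
With no annealing site for primer B, no amplification occurs.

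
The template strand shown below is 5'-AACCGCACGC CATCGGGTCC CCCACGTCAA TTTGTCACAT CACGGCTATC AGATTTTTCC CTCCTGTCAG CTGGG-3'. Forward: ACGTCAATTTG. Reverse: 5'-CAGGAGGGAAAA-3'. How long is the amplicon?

The forward primer matches the template at positions 24–34.
Reverse complement of the reverse primer: TTTTCCCTCCTG. This occurs on the top strand at positions 55–66.
Amplicon spans positions 24–66: 43 bp.

43 bp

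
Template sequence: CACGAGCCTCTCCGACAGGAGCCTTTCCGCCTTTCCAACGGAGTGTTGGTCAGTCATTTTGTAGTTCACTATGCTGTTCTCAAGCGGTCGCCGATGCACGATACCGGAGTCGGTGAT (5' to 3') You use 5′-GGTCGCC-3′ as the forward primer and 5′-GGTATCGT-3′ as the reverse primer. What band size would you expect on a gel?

20 bp

Forward primer GGTCGCC is found on the top strand at positions 86–92.
The reverse primer's reverse complement is ACGATACC, which matches the template at positions 98–105.
Amplicon spans positions 86–105: 20 bp.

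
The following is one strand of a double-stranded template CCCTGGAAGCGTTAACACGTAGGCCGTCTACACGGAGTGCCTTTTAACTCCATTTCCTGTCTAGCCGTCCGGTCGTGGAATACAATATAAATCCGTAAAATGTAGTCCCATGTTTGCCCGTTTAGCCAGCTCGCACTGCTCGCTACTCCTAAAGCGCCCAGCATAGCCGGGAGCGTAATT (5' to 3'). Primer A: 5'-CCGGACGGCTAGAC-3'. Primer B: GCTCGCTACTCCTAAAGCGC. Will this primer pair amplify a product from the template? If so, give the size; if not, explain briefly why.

Primer A (CCGGACGGCTAGAC) has reverse complement GTCTAGCCGTCCGG, which matches the top strand at positions 59–72; primer A anneals to the top strand there with its 3' end pointing upstream toward position 59.
Primer B (GCTCGCTACTCCTAAAGCGC) matches the top strand directly at positions 138–157; it anneals to the bottom strand with its 3' end pointing downstream toward position 157.
The 3' ends diverge (primer A extends toward position 1, primer B toward position 180), so the primers never converge on a shared product.

No product — the primers' 3' ends point away from each other.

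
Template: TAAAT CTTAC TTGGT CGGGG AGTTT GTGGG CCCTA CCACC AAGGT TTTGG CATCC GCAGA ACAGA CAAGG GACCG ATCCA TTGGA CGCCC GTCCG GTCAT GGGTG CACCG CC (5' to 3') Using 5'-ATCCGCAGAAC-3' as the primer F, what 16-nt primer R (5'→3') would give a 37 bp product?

The forward primer binds at positions 52–62, so a 37 bp product ends at position 52 + 37 − 1 = 88.
The reverse primer anneals to the top strand over positions 73–88, i.e. to CCGATCCATTGGACGC.
Its sequence written 5'→3' is the reverse complement: GCGTCCAATGGATCGG.

5'-GCGTCCAATGGATCGG-3'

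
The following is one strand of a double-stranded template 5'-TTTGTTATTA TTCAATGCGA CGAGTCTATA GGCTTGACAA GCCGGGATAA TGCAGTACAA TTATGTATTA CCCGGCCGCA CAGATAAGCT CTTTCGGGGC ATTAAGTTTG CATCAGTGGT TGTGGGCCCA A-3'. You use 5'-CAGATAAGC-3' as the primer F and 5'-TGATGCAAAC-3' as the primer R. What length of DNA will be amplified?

Scanning the template, CAGATAAGC occurs at positions 81–89; this primer anneals to the bottom strand there with its 3' end pointing downstream.
The reverse primer's reverse complement is GTTTGCATCA, which matches the template at positions 106–115.
Amplicon spans positions 81–115: 35 bp.

35 bp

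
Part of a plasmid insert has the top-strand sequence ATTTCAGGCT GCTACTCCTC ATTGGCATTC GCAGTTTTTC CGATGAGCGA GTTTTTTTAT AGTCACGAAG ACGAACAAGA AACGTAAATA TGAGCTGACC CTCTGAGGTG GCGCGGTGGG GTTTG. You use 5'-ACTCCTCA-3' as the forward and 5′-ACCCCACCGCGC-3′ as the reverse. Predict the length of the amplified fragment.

The forward primer matches the template at positions 14–21.
Reverse complement of the reverse primer: GCGCGGTGGGGT. This occurs on the top strand at positions 111–122.
The product runs from position 14 to position 122, so its length is 122 − 14 + 1 = 109 bp.

109 bp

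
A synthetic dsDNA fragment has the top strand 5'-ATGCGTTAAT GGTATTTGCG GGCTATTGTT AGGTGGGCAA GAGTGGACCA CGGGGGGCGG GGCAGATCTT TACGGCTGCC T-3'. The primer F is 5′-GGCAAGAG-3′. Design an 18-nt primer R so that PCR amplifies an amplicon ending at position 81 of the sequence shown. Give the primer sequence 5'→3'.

The forward primer binds at positions 36–43; the product's 3' end on the top strand is position 81.
The reverse primer anneals to the top strand over positions 64–81, i.e. to AGATCTTTACGGCTGCCT.
Its sequence written 5'→3' is the reverse complement: AGGCAGCCGTAAAGATCT.

5'-AGGCAGCCGTAAAGATCT-3'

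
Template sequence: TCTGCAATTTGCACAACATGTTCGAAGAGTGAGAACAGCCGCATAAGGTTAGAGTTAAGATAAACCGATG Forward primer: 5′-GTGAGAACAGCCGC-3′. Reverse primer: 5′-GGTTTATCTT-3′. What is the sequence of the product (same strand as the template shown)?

Scanning the template, GTGAGAACAGCCGC occurs at positions 29–42; this primer anneals to the bottom strand there with its 3' end pointing downstream.
Reverse complement of the reverse primer: AAGATAAACC. This occurs on the top strand at positions 57–66.
The product is the template from position 29 through 66 (38 bp).

5'-GTGAGAACAGCCGCATAAGGTTAGAGTTAAGATAAACC-3'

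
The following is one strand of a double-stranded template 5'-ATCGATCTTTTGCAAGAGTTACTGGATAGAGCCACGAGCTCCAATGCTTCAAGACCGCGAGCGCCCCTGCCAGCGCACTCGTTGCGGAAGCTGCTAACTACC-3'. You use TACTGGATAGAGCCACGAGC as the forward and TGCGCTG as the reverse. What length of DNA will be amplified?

Scanning the template, TACTGGATAGAGCCACGAGC occurs at positions 20–39; this primer anneals to the bottom strand there with its 3' end pointing downstream.
The reverse primer's reverse complement is CAGCGCA, which matches the template at positions 71–77.
Product length = (reverse-primer end) − (forward-primer start) + 1 = 77 − 20 + 1 = 58 bp.

58 bp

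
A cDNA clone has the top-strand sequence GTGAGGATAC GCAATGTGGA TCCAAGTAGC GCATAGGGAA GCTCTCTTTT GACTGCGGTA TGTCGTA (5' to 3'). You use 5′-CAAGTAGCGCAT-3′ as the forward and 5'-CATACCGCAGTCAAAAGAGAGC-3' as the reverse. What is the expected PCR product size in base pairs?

The forward primer matches the template at positions 23–34.
The reverse primer's reverse complement is GCTCTCTTTTGACTGCGGTATG, which matches the template at positions 41–62.
Product length = (reverse-primer end) − (forward-primer start) + 1 = 62 − 23 + 1 = 40 bp.

40 bp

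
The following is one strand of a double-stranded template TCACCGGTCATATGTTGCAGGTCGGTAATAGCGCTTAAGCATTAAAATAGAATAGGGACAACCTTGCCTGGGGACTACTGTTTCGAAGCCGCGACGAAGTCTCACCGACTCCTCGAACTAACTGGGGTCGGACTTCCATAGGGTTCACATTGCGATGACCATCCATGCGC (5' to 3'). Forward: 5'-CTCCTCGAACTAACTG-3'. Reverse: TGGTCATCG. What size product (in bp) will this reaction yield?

Forward primer CTCCTCGAACTAACTG is found on the top strand at positions 109–124.
Reverse complement of the reverse primer: CGATGACCA. This occurs on the top strand at positions 153–161.
Amplicon spans positions 109–161: 53 bp.

53 bp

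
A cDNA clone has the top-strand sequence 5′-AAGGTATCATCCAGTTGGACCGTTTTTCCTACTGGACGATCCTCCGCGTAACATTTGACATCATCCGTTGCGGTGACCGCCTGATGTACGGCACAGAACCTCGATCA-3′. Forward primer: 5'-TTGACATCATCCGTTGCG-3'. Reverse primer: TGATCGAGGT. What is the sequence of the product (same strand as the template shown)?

The forward primer matches the template at positions 55–72.
Taking the reverse complement of TGATCGAGGT gives ACCTCGATCA, found at positions 98–107 on the template; the primer anneals here to the top strand with its 3' end pointing upstream.
The product is the template from position 55 through 107 (53 bp).

5'-TTGACATCATCCGTTGCGGTGACCGCCTGATGTACGGCACAGAACCTCGATCA-3'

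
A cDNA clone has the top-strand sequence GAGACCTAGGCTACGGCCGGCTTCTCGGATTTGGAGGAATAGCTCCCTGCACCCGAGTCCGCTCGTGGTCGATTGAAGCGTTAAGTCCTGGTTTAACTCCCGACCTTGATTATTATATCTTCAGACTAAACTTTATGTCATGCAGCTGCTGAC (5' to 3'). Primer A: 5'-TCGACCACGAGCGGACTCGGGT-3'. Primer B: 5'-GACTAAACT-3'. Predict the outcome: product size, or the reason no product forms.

Primer A (TCGACCACGAGCGGACTCGGGT) has reverse complement ACCCGAGTCCGCTCGTGGTCGA, which matches the top strand at positions 51–72; primer A anneals to the top strand there with its 3' end pointing upstream toward position 51.
Primer B (GACTAAACT) matches the top strand directly at positions 124–132; it anneals to the bottom strand with its 3' end pointing downstream toward position 132.
The 3' ends diverge (primer A extends toward position 1, primer B toward position 153), so the primers never converge on a shared product.

No product — the primers' 3' ends point away from each other.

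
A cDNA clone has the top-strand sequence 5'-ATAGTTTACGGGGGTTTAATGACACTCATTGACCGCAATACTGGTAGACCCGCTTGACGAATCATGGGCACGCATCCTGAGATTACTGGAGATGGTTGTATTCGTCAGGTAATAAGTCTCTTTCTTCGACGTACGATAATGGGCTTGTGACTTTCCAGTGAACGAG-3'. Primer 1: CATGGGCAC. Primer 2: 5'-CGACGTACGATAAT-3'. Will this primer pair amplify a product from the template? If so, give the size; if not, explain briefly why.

No product — both primers anneal to the same strand and extend in the same direction.

Primer 1 (CATGGGCAC) matches the top strand at positions 63–71 (3' end points downstream).
Primer 2 (CGACGTACGATAAT) also matches the top strand directly, at positions 127–140 — its reverse complement ATTATCGTACGTCG is not present.
Both primers anneal to the bottom strand with 3' ends pointing the same way, so neither can prime synthesis back toward the other.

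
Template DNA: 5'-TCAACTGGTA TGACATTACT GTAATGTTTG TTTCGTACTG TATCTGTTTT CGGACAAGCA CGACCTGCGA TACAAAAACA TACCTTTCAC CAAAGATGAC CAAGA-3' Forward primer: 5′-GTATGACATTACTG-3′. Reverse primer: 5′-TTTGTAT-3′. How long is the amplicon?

69 bp

The forward primer matches the template at positions 8–21.
Reverse complement of the reverse primer: ATACAAA. This occurs on the top strand at positions 70–76.
Amplicon spans positions 8–76: 69 bp.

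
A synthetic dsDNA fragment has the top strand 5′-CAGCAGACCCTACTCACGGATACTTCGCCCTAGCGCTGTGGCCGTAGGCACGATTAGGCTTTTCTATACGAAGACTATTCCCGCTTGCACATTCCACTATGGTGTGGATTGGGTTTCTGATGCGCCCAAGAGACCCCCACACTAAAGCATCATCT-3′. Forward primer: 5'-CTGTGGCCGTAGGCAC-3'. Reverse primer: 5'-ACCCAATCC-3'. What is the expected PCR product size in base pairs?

The forward primer matches the template at positions 36–51.
Taking the reverse complement of ACCCAATCC gives GGATTGGGT, found at positions 106–114 on the template; the primer anneals here to the top strand with its 3' end pointing upstream.
Product length = (reverse-primer end) − (forward-primer start) + 1 = 114 − 36 + 1 = 79 bp.

79 bp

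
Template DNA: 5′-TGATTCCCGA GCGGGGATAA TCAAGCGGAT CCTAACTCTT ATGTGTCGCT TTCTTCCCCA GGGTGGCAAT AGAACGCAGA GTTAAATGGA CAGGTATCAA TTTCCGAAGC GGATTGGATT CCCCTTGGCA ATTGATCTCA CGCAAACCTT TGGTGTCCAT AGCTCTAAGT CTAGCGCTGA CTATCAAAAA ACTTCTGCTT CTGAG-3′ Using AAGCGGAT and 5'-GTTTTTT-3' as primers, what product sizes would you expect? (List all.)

170 bp, 86 bp

The forward primer AAGCGGAT matches the top strand at positions 23–30, 107–114.
The reverse primer's reverse complement is AAAAAAC, matching at positions 186–192.
Each forward site pairs with the reverse site to give a product ending at position 192: sizes 170, 86 bp.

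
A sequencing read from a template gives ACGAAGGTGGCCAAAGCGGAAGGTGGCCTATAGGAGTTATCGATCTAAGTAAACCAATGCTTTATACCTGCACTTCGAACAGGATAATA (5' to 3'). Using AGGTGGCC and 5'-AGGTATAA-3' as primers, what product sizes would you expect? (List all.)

65 bp, 49 bp

The forward primer AGGTGGCC matches the top strand at positions 5–12, 21–28.
The reverse primer's reverse complement is TTATACCT, matching at positions 62–69.
Each forward site pairs with the reverse site to give a product ending at position 69: sizes 65, 49 bp.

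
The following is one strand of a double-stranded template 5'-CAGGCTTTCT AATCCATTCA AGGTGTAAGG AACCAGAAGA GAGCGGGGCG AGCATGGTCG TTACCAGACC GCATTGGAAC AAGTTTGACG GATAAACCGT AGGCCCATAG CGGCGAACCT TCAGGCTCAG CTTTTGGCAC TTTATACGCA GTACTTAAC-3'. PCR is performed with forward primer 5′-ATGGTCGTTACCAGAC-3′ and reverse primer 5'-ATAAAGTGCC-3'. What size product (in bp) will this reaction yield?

The forward primer matches the template at positions 54–69.
Taking the reverse complement of ATAAAGTGCC gives GGCACTTTAT, found at positions 136–145 on the template; the primer anneals here to the top strand with its 3' end pointing upstream.
Amplicon spans positions 54–145: 92 bp.

92 bp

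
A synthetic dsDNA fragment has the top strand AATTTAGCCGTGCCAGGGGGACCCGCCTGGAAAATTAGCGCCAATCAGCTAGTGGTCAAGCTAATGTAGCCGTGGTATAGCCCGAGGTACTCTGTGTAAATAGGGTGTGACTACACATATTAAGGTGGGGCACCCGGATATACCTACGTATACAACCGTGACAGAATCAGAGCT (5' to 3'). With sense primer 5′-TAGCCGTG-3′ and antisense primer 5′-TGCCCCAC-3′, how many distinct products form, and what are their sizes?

The forward primer TAGCCGTG matches the top strand at positions 5–12, 67–74.
The reverse primer's reverse complement is GTGGGGCA, matching at positions 125–132.
Each forward site pairs with the reverse site to give a product ending at position 132: sizes 128, 66 bp.

Two products: 128 bp, 66 bp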